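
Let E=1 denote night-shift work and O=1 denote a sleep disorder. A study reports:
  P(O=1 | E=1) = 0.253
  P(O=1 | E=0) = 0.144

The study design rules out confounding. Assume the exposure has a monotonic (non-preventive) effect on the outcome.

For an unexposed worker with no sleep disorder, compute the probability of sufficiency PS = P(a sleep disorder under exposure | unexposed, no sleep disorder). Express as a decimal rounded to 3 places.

Let p₁ = 0.253, p₀ = 0.144.
Under exogeneity and monotonicity, PS = (p₁ − p₀) / (1 − p₀).
PS = (0.253 − 0.144) / (1 − 0.144) = 0.109 / 0.856 ≈ 0.1273

PS ≈ 0.127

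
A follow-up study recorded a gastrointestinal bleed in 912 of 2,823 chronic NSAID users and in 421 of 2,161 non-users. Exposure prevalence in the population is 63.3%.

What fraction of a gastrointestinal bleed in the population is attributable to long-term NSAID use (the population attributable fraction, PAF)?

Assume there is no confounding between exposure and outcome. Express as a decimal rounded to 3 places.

PAF ≈ 0.294

p₁ = P(outcome | exposed) = 912/2823 = 0.32306
p₀ = P(outcome | unexposed) = 421/2161 = 0.19482
Overall risk P(Y=1) = π·p₁ + (1−π)·p₀ = 0.633×0.32306 + 0.367×0.19482 = 0.276.
Under exogeneity, PAF = [P(Y=1) − p₀] / P(Y=1).
PAF = (0.276 − 0.19482) / 0.276 ≈ 0.2941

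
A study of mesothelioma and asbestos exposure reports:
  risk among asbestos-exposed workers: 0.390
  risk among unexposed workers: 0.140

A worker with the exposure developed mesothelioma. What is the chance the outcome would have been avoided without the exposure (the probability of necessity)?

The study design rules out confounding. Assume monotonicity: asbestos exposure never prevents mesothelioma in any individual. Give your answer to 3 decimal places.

Let p₁ = 0.39, p₀ = 0.14.
Under exogeneity and monotonicity, PN = (p₁ − p₀) / p₁.
PN = (0.39 − 0.14) / 0.39 = 0.25 / 0.39 ≈ 0.6410

PN ≈ 0.641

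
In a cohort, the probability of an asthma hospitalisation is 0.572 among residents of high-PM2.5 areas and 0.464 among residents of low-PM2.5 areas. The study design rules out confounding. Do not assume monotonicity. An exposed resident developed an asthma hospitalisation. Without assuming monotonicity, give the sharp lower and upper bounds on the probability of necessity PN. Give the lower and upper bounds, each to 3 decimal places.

Let p₁ = 0.572, p₀ = 0.464.
Under exogeneity alone the bounds on PN are max{0,(p₁−p₀)/p₁} ≤ PN ≤ min{1,(1−p₀)/p₁}.
  lower = (p₁ − p₀)/p₁ = 0.108 / 0.572 ≈ 0.1888
  upper = min{1, (1 − p₀)/p₁} = 0.536 / 0.572 ≈ 0.9371

0.189 ≤ PN ≤ 0.937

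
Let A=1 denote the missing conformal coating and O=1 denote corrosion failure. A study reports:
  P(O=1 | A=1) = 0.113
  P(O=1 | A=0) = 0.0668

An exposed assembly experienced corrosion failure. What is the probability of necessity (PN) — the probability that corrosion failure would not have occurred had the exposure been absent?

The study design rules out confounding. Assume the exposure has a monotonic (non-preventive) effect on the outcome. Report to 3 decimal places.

Let p₁ = 0.113, p₀ = 0.0668.
Under exogeneity and monotonicity, PN = (p₁ − p₀) / p₁.
PN = (0.113 − 0.0668) / 0.113 = 0.0462 / 0.113 ≈ 0.4088

PN ≈ 0.409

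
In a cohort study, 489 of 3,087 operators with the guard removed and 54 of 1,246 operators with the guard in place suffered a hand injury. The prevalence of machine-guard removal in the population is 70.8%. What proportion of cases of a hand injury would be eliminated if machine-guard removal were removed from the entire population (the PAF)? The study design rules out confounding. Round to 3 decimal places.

PAF ≈ 0.653

p₁ = P(outcome | exposed) = 489/3087 = 0.15841
p₀ = P(outcome | unexposed) = 54/1246 = 0.043339
Overall risk P(Y=1) = π·p₁ + (1−π)·p₀ = 0.708×0.15841 + 0.292×0.043339 = 0.12481.
Under exogeneity, PAF = [P(Y=1) − p₀] / P(Y=1).
PAF = (0.12481 − 0.043339) / 0.12481 ≈ 0.6528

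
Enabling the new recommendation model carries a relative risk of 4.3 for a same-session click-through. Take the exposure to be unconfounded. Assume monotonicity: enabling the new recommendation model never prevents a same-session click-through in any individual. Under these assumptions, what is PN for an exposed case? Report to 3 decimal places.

PN ≈ 0.767

Under exogeneity and monotonicity, PN = (RR − 1) / RR = 1 − 1/RR.
PN = (4.3 − 1) / 4.3 = 3.3 / 4.3 ≈ 0.7674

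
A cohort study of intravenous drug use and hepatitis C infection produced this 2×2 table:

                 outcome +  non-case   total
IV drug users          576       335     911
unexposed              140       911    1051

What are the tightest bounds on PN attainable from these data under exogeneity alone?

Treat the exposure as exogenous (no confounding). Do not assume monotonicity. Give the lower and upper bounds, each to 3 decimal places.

0.789 ≤ PN ≤ 1.000

p₁ = P(outcome | exposed) = 576/911 = 0.63227
p₀ = P(outcome | unexposed) = 140/1051 = 0.13321
Under exogeneity alone the bounds on PN are max{0,(p₁−p₀)/p₁} ≤ PN ≤ min{1,(1−p₀)/p₁}.
  lower = (p₁ − p₀)/p₁ = 0.49907 / 0.63227 ≈ 0.7893
  upper = min{1, (1 − p₀)/p₁} = 0.86679 / 0.63227 ≈ 1.3709 → capped at 1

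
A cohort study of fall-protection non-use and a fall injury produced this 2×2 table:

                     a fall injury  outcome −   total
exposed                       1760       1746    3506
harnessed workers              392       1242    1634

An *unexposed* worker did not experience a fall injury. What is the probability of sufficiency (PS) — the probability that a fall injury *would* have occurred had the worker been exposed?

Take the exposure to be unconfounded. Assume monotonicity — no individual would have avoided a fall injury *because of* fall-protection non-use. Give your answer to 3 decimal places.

p₁ = P(outcome | exposed) = 1760/3506 = 0.502
p₀ = P(outcome | unexposed) = 392/1634 = 0.2399
Under exogeneity and monotonicity, PS = (p₁ − p₀)/(1 − p₀).
PS = (0.502 − 0.2399) / 0.7601 ≈ 0.3448

PS ≈ 0.345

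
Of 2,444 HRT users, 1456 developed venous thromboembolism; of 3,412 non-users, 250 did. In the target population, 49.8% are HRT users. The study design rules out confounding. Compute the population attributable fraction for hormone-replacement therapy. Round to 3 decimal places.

p₁ = P(outcome | exposed) = 1456/2444 = 0.59574
p₀ = P(outcome | unexposed) = 250/3412 = 0.073271
Overall risk P(Y=1) = π·p₁ + (1−π)·p₀ = 0.498×0.59574 + 0.502×0.073271 = 0.33346.
Under exogeneity, PAF = [P(Y=1) − p₀] / P(Y=1).
PAF = (0.33346 − 0.073271) / 0.33346 ≈ 0.7803

PAF ≈ 0.780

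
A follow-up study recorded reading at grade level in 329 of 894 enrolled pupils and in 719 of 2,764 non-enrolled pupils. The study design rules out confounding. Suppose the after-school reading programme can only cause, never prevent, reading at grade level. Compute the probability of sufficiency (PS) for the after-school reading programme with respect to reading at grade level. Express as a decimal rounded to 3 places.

p₁ = P(outcome | exposed) = 329/894 = 0.36801
p₀ = P(outcome | unexposed) = 719/2764 = 0.26013
Under exogeneity and monotonicity, PS = (p₁ − p₀) / (1 − p₀).
PS = (0.36801 − 0.26013) / (1 − 0.26013) = 0.10788 / 0.73987 ≈ 0.1458

PS ≈ 0.146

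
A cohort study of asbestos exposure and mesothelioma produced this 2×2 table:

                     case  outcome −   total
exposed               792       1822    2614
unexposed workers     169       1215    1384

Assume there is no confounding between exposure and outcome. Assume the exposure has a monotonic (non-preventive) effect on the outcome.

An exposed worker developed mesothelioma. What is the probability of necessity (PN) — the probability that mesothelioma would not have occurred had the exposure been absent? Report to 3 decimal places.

p₁ = P(outcome | exposed) = 792/2614 = 0.30298
p₀ = P(outcome | unexposed) = 169/1384 = 0.12211
Under exogeneity and monotonicity, PN = (p₁ − p₀) / p₁.
PN = (0.30298 − 0.12211) / 0.30298 = 0.18087 / 0.30298 ≈ 0.5970

PN ≈ 0.597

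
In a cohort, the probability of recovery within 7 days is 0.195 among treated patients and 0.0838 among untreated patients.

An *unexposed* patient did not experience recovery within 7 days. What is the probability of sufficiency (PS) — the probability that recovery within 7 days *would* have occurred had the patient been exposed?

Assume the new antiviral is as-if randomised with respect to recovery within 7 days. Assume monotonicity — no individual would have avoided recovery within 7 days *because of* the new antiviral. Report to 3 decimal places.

PS ≈ 0.121

Let p₁ = 0.195, p₀ = 0.0838.
Under exogeneity and monotonicity, PS = (p₁ − p₀) / (1 − p₀).
PS = (0.195 − 0.0838) / (1 − 0.0838) = 0.1112 / 0.9162 ≈ 0.1214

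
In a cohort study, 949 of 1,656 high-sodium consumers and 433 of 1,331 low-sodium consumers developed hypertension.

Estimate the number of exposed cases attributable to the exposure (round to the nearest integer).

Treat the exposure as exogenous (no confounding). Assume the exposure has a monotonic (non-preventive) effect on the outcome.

p₁ = P(outcome | exposed) = 949/1656 = 0.57307
p₀ = P(outcome | unexposed) = 433/1331 = 0.32532
PN = (p₁ − p₀)/p₁ = (0.57307 − 0.32532) / 0.57307 ≈ 0.43232.
Attributable cases ≈ PN × (exposed cases) = 0.43232 × 949 ≈ 410.27.

about 410 cases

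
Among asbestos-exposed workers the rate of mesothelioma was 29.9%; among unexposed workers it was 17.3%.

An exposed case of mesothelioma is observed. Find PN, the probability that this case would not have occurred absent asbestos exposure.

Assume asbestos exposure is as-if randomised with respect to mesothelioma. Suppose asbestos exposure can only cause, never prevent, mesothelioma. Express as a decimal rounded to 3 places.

PN ≈ 0.421

p₁ = 0.299, p₀ = 0.173.
Under exogeneity and monotonicity, PN = (p₁ − p₀) / p₁.
PN = (0.299 − 0.173) / 0.299 = 0.126 / 0.299 ≈ 0.4214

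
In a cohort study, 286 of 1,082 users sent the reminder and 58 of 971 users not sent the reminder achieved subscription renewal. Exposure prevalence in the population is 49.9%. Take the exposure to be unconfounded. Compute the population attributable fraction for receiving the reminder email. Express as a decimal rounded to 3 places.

p₁ = P(outcome | exposed) = 286/1082 = 0.26433
p₀ = P(outcome | unexposed) = 58/971 = 0.059732
Overall risk P(Y=1) = π·p₁ + (1−π)·p₀ = 0.499×0.26433 + 0.501×0.059732 = 0.16182.
Under exogeneity, PAF = [P(Y=1) − p₀] / P(Y=1).
PAF = (0.16182 − 0.059732) / 0.16182 ≈ 0.6309

PAF ≈ 0.631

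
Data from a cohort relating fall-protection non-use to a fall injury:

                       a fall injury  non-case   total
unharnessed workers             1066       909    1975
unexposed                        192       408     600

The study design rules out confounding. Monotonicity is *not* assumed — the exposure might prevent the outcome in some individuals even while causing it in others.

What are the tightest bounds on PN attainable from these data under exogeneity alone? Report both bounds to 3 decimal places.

0.407 ≤ PN ≤ 1.000

p₁ = P(outcome | exposed) = 1066/1975 = 0.53975
p₀ = P(outcome | unexposed) = 192/600 = 0.32
Under exogeneity alone the bounds on PN are max{0,(p₁−p₀)/p₁} ≤ PN ≤ min{1,(1−p₀)/p₁}.
  lower = (p₁ − p₀)/p₁ = 0.21975 / 0.53975 ≈ 0.4071
  upper = min{1, (1 − p₀)/p₁} = 0.68 / 0.53975 ≈ 1.2598 → capped at 1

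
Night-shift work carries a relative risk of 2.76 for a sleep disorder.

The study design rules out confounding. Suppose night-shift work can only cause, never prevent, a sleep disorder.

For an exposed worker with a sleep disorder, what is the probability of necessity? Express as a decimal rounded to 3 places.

PN ≈ 0.638

Under exogeneity and monotonicity, PN = (RR − 1) / RR = 1 − 1/RR.
PN = (2.76 − 1) / 2.76 = 1.76 / 2.76 ≈ 0.6377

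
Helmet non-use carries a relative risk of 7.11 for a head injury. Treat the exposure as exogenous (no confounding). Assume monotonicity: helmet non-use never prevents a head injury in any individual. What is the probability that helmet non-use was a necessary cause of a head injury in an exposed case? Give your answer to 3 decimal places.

PN ≈ 0.859

Under exogeneity and monotonicity, PN = (RR − 1) / RR = 1 − 1/RR.
PN = (7.11 − 1) / 7.11 = 6.11 / 7.11 ≈ 0.8594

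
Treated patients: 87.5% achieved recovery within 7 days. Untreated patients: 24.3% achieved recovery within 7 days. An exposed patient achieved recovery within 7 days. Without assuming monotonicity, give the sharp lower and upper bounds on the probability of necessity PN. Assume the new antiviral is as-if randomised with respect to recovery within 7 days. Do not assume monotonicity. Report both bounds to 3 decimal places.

p₁ = 0.875, p₀ = 0.243.
Under exogeneity alone the bounds on PN are max{0,(p₁−p₀)/p₁} ≤ PN ≤ min{1,(1−p₀)/p₁}.
  lower = (p₁ − p₀)/p₁ = 0.632 / 0.875 ≈ 0.7223
  upper = min{1, (1 − p₀)/p₁} = 0.757 / 0.875 ≈ 0.8651

0.722 ≤ PN ≤ 0.865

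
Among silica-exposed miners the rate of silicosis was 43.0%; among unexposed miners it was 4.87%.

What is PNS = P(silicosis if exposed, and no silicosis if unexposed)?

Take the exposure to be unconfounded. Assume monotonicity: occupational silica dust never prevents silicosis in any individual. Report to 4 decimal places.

p₁ = 0.43, p₀ = 0.0487.
Under exogeneity and monotonicity, PNS = p₁ − p₀.
PNS = 0.43 − 0.0487 = 0.3813

PNS ≈ 0.3813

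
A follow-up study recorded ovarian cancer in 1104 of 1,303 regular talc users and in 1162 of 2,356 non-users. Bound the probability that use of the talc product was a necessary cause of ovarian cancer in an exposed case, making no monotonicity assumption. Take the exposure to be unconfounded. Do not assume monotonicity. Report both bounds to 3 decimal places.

p₁ = P(outcome | exposed) = 1104/1303 = 0.84728
p₀ = P(outcome | unexposed) = 1162/2356 = 0.49321
Under exogeneity alone the bounds on PN are max{0,(p₁−p₀)/p₁} ≤ PN ≤ min{1,(1−p₀)/p₁}.
  lower = (p₁ − p₀)/p₁ = 0.35407 / 0.84728 ≈ 0.4179
  upper = min{1, (1 − p₀)/p₁} = 0.50679 / 0.84728 ≈ 0.5981

0.418 ≤ PN ≤ 0.598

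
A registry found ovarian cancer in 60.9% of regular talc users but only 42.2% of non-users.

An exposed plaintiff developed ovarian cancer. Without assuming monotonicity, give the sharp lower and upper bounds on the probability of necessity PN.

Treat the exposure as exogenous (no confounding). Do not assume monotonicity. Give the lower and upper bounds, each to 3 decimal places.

p₁ = 0.609, p₀ = 0.422.
Under exogeneity alone the bounds on PN are max{0,(p₁−p₀)/p₁} ≤ PN ≤ min{1,(1−p₀)/p₁}.
  lower = (p₁ − p₀)/p₁ = 0.187 / 0.609 ≈ 0.3071
  upper = min{1, (1 − p₀)/p₁} = 0.578 / 0.609 ≈ 0.9491

0.307 ≤ PN ≤ 0.949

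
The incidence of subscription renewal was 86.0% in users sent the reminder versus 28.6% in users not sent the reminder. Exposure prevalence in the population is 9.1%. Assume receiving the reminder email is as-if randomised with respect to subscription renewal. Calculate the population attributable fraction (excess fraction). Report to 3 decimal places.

p₁ = 0.86, p₀ = 0.286.
Overall risk P(Y=1) = π·p₁ + (1−π)·p₀ = 0.091×0.86 + 0.909×0.286 = 0.33823.
Under exogeneity, PAF = [P(Y=1) − p₀] / P(Y=1).
PAF = (0.33823 − 0.286) / 0.33823 ≈ 0.1544

PAF ≈ 0.154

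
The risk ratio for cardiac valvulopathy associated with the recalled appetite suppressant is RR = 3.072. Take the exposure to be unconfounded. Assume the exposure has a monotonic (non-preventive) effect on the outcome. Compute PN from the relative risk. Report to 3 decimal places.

Under exogeneity and monotonicity, PN = (RR − 1) / RR = 1 − 1/RR.
PN = (3.072 − 1) / 3.072 = 2.072 / 3.072 ≈ 0.6745

PN ≈ 0.674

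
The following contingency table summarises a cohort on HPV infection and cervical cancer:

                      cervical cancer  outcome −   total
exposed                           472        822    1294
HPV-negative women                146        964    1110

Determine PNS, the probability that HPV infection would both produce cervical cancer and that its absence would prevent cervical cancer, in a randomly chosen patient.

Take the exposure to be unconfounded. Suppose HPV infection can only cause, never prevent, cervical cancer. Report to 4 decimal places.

PNS ≈ 0.2332

p₁ = P(outcome | exposed) = 472/1294 = 0.36476
p₀ = P(outcome | unexposed) = 146/1110 = 0.13153
Under exogeneity and monotonicity, PNS = p₁ − p₀.
PNS = 0.36476 − 0.13153 = 0.23323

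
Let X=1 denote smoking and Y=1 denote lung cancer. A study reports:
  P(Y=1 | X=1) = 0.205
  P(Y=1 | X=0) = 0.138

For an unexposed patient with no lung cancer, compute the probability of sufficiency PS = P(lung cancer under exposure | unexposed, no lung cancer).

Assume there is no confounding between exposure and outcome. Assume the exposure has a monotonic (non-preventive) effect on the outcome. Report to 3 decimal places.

PS ≈ 0.078

Let p₁ = 0.205, p₀ = 0.138.
Under exogeneity and monotonicity, PS = (p₁ − p₀) / (1 − p₀).
PS = (0.205 − 0.138) / (1 − 0.138) = 0.067 / 0.862 ≈ 0.0777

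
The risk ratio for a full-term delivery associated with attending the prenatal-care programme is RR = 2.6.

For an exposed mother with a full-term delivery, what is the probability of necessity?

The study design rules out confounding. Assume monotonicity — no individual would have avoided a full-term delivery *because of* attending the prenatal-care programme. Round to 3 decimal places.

Under exogeneity and monotonicity, PN = (RR − 1) / RR = 1 − 1/RR.
PN = (2.6 − 1) / 2.6 = 1.6 / 2.6 ≈ 0.6154

PN ≈ 0.615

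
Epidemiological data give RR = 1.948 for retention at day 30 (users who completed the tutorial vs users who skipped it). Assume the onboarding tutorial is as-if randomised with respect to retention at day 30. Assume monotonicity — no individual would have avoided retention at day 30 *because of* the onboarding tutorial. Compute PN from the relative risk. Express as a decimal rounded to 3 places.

Under exogeneity and monotonicity, PN = (RR − 1) / RR = 1 − 1/RR.
PN = (1.948 − 1) / 1.948 = 0.948 / 1.948 ≈ 0.4867

PN ≈ 0.487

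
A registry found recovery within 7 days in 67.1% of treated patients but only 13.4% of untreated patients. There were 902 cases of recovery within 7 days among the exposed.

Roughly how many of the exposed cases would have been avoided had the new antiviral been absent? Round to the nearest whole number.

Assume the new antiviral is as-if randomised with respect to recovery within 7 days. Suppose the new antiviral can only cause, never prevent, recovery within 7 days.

about 722 cases

p₁ = 0.671, p₀ = 0.134.
PN = (p₁ − p₀)/p₁ = (0.671 − 0.134) / 0.671 ≈ 0.80030.
Attributable cases ≈ PN × (exposed cases) = 0.80030 × 902 ≈ 721.87.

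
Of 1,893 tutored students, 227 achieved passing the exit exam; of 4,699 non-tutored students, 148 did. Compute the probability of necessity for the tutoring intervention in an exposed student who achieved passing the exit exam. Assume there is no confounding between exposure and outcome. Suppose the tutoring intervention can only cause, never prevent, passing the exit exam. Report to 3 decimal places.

p₁ = P(outcome | exposed) = 227/1893 = 0.11992
p₀ = P(outcome | unexposed) = 148/4699 = 0.031496
Under exogeneity and monotonicity, PN = (p₁ − p₀) / p₁.
PN = (0.11992 − 0.031496) / 0.11992 = 0.088419 / 0.11992 ≈ 0.7373

PN ≈ 0.737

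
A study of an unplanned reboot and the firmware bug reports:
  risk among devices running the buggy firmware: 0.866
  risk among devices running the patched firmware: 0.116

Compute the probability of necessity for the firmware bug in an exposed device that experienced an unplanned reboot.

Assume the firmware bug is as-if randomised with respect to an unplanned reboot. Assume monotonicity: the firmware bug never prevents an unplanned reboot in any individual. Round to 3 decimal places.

PN ≈ 0.866

Let p₁ = 0.866, p₀ = 0.116.
Under exogeneity and monotonicity, PN = (p₁ − p₀) / p₁.
PN = (0.866 − 0.116) / 0.866 = 0.75 / 0.866 ≈ 0.8661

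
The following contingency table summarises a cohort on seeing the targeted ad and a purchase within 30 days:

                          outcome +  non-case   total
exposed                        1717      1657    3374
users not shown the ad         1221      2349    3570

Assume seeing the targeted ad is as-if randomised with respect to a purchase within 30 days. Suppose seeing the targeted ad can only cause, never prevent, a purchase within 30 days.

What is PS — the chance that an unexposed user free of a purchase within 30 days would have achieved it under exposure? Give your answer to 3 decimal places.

p₁ = P(outcome | exposed) = 1717/3374 = 0.50889
p₀ = P(outcome | unexposed) = 1221/3570 = 0.34202
Under exogeneity and monotonicity, PS = (p₁ − p₀) / (1 − p₀).
PS = (0.50889 − 0.34202) / (1 − 0.34202) = 0.16687 / 0.65798 ≈ 0.2536

PS ≈ 0.254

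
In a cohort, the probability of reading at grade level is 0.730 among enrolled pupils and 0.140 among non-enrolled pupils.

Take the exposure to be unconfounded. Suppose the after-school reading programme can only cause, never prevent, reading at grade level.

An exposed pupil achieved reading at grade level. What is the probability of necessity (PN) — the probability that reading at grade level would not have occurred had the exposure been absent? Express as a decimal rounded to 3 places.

PN ≈ 0.808

Let p₁ = 0.73, p₀ = 0.14.
Under exogeneity and monotonicity, PN = (p₁ − p₀) / p₁.
PN = (0.73 − 0.14) / 0.73 = 0.59 / 0.73 ≈ 0.8082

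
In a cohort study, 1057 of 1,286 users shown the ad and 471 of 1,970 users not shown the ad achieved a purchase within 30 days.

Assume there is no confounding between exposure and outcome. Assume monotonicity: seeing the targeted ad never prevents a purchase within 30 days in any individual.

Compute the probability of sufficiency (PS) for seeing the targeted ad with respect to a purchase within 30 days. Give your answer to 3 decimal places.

PS ≈ 0.766

p₁ = P(outcome | exposed) = 1057/1286 = 0.82193
p₀ = P(outcome | unexposed) = 471/1970 = 0.23909
Under exogeneity and monotonicity, PS = (p₁ − p₀) / (1 − p₀).
PS = (0.82193 − 0.23909) / (1 − 0.23909) = 0.58284 / 0.76091 ≈ 0.7660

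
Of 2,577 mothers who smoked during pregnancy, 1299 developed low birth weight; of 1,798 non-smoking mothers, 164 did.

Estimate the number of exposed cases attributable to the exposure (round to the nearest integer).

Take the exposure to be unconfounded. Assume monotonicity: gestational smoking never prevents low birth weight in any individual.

p₁ = P(outcome | exposed) = 1299/2577 = 0.50407
p₀ = P(outcome | unexposed) = 164/1798 = 0.091212
PN = (p₁ − p₀)/p₁ = (0.50407 − 0.091212) / 0.50407 ≈ 0.81905.
Attributable cases ≈ PN × (exposed cases) = 0.81905 × 1299 ≈ 1063.95.

about 1064 cases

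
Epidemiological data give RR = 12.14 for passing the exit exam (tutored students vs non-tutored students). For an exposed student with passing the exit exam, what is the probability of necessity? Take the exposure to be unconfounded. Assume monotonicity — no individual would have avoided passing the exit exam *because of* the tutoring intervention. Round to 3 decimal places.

Under exogeneity and monotonicity, PN = (RR − 1) / RR = 1 − 1/RR.
PN = (12.14 − 1) / 12.14 = 11.14 / 12.14 ≈ 0.9176

PN ≈ 0.918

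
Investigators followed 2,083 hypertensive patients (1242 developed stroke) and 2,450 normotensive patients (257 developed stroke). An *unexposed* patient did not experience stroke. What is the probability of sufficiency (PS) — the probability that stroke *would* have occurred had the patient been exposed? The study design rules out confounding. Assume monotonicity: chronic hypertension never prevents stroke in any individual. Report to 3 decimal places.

PS ≈ 0.549

p₁ = P(outcome | exposed) = 1242/2083 = 0.59626
p₀ = P(outcome | unexposed) = 257/2450 = 0.1049
Under exogeneity and monotonicity, PS = (p₁ − p₀) / (1 − p₀).
PS = (0.59626 − 0.1049) / (1 − 0.1049) = 0.49136 / 0.8951 ≈ 0.5489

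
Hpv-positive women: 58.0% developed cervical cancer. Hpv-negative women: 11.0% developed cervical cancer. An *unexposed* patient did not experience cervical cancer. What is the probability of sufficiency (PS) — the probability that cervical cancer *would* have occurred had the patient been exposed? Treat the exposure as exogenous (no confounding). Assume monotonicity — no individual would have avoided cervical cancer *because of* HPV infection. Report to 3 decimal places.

p₁ = 0.58, p₀ = 0.11.
Under exogeneity and monotonicity, PS = (p₁ − p₀) / (1 − p₀).
PS = (0.58 − 0.11) / (1 − 0.11) = 0.47 / 0.89 ≈ 0.5281

PS ≈ 0.528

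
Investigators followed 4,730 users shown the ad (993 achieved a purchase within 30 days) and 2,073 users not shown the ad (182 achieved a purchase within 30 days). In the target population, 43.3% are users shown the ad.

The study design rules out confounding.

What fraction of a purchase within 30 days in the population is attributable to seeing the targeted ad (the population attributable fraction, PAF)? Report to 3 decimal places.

p₁ = P(outcome | exposed) = 993/4730 = 0.20994
p₀ = P(outcome | unexposed) = 182/2073 = 0.087795
Overall risk P(Y=1) = π·p₁ + (1−π)·p₀ = 0.433×0.20994 + 0.567×0.087795 = 0.14068.
Under exogeneity, PAF = [P(Y=1) − p₀] / P(Y=1).
PAF = (0.14068 − 0.087795) / 0.14068 ≈ 0.3759

PAF ≈ 0.376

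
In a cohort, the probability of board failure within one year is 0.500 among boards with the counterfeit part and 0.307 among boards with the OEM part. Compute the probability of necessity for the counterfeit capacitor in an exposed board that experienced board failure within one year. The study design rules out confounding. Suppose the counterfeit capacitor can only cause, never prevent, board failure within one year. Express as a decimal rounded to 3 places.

Let p₁ = 0.5, p₀ = 0.307.
Under exogeneity and monotonicity, PN = (p₁ − p₀) / p₁.
PN = (0.5 − 0.307) / 0.5 = 0.193 / 0.5 ≈ 0.3860

PN ≈ 0.386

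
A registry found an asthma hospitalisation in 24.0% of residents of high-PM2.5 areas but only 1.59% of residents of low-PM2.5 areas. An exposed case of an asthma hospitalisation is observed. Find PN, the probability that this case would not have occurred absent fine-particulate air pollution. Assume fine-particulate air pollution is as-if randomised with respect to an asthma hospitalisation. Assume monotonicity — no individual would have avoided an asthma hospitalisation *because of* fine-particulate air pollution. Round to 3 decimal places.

PN ≈ 0.934

p₁ = 0.24, p₀ = 0.0159.
Under exogeneity and monotonicity, PN = (p₁ − p₀) / p₁.
PN = (0.24 − 0.0159) / 0.24 = 0.2241 / 0.24 ≈ 0.9337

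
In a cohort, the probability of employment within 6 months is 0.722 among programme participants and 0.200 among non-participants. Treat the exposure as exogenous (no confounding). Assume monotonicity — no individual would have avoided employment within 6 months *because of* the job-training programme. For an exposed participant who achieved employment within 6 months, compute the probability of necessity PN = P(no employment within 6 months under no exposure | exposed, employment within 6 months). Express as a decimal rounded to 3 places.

Let p₁ = 0.722, p₀ = 0.2.
Under exogeneity and monotonicity, PN = (p₁ − p₀) / p₁.
PN = (0.722 − 0.2) / 0.722 = 0.522 / 0.722 ≈ 0.7230

PN ≈ 0.723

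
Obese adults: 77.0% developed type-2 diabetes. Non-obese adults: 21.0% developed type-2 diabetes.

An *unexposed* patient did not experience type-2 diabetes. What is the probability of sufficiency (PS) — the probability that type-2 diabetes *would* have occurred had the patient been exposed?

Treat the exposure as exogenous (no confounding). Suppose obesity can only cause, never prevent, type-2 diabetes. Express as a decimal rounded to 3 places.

PS ≈ 0.709

p₁ = 0.77, p₀ = 0.21.
Under exogeneity and monotonicity, PS = (p₁ − p₀) / (1 − p₀).
PS = (0.77 − 0.21) / (1 − 0.21) = 0.56 / 0.79 ≈ 0.7089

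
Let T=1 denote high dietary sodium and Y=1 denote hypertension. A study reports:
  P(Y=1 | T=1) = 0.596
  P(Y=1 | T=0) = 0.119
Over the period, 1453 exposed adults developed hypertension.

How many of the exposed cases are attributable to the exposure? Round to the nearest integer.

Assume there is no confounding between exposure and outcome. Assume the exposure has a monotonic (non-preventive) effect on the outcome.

Let p₁ = 0.596, p₀ = 0.119.
PN = (p₁ − p₀)/p₁ = (0.596 − 0.119) / 0.596 ≈ 0.80034.
Attributable cases ≈ PN × (exposed cases) = 0.80034 × 1453 ≈ 1162.89.

about 1163 cases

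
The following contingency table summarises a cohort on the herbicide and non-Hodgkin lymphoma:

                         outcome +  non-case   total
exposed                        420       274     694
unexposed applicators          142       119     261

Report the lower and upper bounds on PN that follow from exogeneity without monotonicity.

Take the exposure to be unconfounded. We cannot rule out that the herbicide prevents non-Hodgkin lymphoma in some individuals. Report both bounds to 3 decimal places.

0.101 ≤ PN ≤ 0.753

p₁ = P(outcome | exposed) = 420/694 = 0.60519
p₀ = P(outcome | unexposed) = 142/261 = 0.54406
Under exogeneity alone the bounds on PN are max{0,(p₁−p₀)/p₁} ≤ PN ≤ min{1,(1−p₀)/p₁}.
  lower = (p₁ − p₀)/p₁ = 0.061126 / 0.60519 ≈ 0.1010
  upper = min{1, (1 − p₀)/p₁} = 0.45594 / 0.60519 ≈ 0.7534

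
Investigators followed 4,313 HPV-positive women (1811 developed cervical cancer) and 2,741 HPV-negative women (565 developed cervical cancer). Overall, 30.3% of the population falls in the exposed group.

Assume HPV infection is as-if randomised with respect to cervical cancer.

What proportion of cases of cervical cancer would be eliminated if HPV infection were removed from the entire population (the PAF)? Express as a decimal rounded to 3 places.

PAF ≈ 0.239

p₁ = P(outcome | exposed) = 1811/4313 = 0.41989
p₀ = P(outcome | unexposed) = 565/2741 = 0.20613
Overall risk P(Y=1) = π·p₁ + (1−π)·p₀ = 0.303×0.41989 + 0.697×0.20613 = 0.2709.
Under exogeneity, PAF = [P(Y=1) − p₀] / P(Y=1).
PAF = (0.2709 − 0.20613) / 0.2709 ≈ 0.2391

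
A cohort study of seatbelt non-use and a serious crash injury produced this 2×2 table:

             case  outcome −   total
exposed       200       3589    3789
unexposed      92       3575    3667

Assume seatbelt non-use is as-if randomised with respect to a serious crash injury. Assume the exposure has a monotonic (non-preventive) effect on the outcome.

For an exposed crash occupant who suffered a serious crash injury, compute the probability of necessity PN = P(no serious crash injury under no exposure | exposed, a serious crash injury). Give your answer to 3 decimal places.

PN ≈ 0.525

p₁ = P(outcome | exposed) = 200/3789 = 0.052784
p₀ = P(outcome | unexposed) = 92/3667 = 0.025089
Under exogeneity and monotonicity, PN = (p₁ − p₀) / p₁.
PN = (0.052784 − 0.025089) / 0.052784 = 0.027696 / 0.052784 ≈ 0.5247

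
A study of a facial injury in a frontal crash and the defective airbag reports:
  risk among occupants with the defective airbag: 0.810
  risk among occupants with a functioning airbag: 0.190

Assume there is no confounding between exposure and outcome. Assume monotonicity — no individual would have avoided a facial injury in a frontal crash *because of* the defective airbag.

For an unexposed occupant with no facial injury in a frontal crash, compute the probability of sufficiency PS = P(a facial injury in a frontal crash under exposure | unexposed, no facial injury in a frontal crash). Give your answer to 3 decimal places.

PS ≈ 0.765

Let p₁ = 0.81, p₀ = 0.19.
Under exogeneity and monotonicity, PS = (p₁ − p₀) / (1 − p₀).
PS = (0.81 − 0.19) / (1 − 0.19) = 0.62 / 0.81 ≈ 0.7654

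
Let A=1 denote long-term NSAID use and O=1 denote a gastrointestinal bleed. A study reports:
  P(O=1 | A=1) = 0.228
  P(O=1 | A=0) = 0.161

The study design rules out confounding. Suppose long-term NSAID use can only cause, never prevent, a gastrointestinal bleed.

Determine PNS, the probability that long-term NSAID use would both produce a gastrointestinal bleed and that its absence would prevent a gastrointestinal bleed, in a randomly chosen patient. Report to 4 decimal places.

Let p₁ = 0.228, p₀ = 0.161.
Under exogeneity and monotonicity, PNS = p₁ − p₀.
PNS = 0.228 − 0.161 = 0.067

PNS ≈ 0.0670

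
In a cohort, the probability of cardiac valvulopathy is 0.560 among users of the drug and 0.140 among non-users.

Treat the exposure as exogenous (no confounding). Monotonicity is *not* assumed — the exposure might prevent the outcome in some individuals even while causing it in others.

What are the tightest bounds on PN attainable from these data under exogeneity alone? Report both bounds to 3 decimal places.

Let p₁ = 0.56, p₀ = 0.14.
Under exogeneity alone the bounds on PN are max{0,(p₁−p₀)/p₁} ≤ PN ≤ min{1,(1−p₀)/p₁}.
  lower = (p₁ − p₀)/p₁ = 0.42 / 0.56 ≈ 0.7500
  upper = min{1, (1 − p₀)/p₁} = 0.86 / 0.56 ≈ 1.5357 → capped at 1

0.750 ≤ PN ≤ 1.000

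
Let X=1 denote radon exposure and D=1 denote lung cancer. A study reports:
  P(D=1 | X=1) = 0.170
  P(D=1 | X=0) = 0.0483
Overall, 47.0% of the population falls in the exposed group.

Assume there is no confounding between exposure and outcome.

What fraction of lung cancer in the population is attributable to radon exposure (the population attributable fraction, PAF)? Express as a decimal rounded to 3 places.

PAF ≈ 0.542

Let p₁ = 0.17, p₀ = 0.0483.
Overall risk P(Y=1) = π·p₁ + (1−π)·p₀ = 0.47×0.17 + 0.53×0.0483 = 0.1055.
Under exogeneity, PAF = [P(Y=1) − p₀] / P(Y=1).
PAF = (0.1055 − 0.0483) / 0.1055 ≈ 0.5422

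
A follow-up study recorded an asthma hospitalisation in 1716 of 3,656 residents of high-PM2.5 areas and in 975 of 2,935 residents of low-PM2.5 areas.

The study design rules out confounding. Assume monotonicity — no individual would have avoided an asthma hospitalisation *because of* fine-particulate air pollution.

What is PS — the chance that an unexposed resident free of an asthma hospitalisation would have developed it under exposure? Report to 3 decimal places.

PS ≈ 0.205

p₁ = P(outcome | exposed) = 1716/3656 = 0.46937
p₀ = P(outcome | unexposed) = 975/2935 = 0.3322
Under exogeneity and monotonicity, PS = (p₁ − p₀) / (1 − p₀).
PS = (0.46937 − 0.3322) / (1 − 0.3322) = 0.13717 / 0.6678 ≈ 0.2054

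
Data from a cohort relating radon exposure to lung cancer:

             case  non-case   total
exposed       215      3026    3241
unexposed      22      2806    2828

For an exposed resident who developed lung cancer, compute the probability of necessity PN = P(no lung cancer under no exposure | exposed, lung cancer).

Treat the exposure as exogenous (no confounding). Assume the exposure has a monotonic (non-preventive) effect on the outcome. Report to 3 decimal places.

PN ≈ 0.883

p₁ = P(outcome | exposed) = 215/3241 = 0.066338
p₀ = P(outcome | unexposed) = 22/2828 = 0.0077793
Under exogeneity and monotonicity, PN = (p₁ − p₀)/p₁.
PN = (0.066338 − 0.0077793) / 0.066338 ≈ 0.8827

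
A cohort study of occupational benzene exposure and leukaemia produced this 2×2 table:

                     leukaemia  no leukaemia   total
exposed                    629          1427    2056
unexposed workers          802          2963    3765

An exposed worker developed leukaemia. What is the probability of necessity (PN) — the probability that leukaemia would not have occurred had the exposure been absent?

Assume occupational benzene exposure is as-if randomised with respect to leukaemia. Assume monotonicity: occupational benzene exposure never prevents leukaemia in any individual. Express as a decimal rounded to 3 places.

p₁ = P(outcome | exposed) = 629/2056 = 0.30593
p₀ = P(outcome | unexposed) = 802/3765 = 0.21301
Under exogeneity and monotonicity, PN = (p₁ − p₀)/p₁.
PN = (0.30593 − 0.21301) / 0.30593 ≈ 0.3037

PN ≈ 0.304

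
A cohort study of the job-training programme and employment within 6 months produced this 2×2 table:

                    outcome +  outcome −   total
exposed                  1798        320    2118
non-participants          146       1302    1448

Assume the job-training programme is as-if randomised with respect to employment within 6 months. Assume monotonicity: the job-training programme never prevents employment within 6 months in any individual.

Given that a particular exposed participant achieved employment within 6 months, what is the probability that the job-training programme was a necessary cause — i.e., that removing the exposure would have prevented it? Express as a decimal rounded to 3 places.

PN ≈ 0.881

p₁ = P(outcome | exposed) = 1798/2118 = 0.84891
p₀ = P(outcome | unexposed) = 146/1448 = 0.10083
Under exogeneity and monotonicity, PN = (p₁ − p₀) / p₁.
PN = (0.84891 − 0.10083) / 0.84891 = 0.74809 / 0.84891 ≈ 0.8812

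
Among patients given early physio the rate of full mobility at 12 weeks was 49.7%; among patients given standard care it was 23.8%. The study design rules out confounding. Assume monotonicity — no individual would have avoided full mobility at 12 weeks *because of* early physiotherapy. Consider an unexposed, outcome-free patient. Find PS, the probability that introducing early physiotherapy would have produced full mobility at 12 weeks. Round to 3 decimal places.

PS ≈ 0.340

p₁ = 0.497, p₀ = 0.238.
Under exogeneity and monotonicity, PS = (p₁ − p₀) / (1 − p₀).
PS = (0.497 − 0.238) / (1 − 0.238) = 0.259 / 0.762 ≈ 0.3399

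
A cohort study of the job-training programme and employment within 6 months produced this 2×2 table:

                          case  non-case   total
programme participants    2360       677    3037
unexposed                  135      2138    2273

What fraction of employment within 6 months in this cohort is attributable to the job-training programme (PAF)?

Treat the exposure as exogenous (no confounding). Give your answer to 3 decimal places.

p₁ = P(outcome | exposed) = 2360/3037 = 0.77708
p₀ = P(outcome | unexposed) = 135/2273 = 0.059393
Exposure prevalence π = 3037/5310 = 0.57194; overall risk P(Y=1) = 0.46987.
Under exogeneity, PAF = [P(Y=1) − p₀]/P(Y=1).
PAF = (0.46987 − 0.059393) / 0.46987 ≈ 0.8736

PAF ≈ 0.874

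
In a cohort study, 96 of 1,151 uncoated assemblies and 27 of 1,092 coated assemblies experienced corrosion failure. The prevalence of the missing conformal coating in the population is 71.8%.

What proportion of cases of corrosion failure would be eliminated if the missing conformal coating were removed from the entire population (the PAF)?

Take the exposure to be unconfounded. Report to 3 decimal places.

PAF ≈ 0.630

p₁ = P(outcome | exposed) = 96/1151 = 0.083406
p₀ = P(outcome | unexposed) = 27/1092 = 0.024725
Overall risk P(Y=1) = π·p₁ + (1−π)·p₀ = 0.718×0.083406 + 0.282×0.024725 = 0.066858.
Under exogeneity, PAF = [P(Y=1) − p₀] / P(Y=1).
PAF = (0.066858 − 0.024725) / 0.066858 ≈ 0.6302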